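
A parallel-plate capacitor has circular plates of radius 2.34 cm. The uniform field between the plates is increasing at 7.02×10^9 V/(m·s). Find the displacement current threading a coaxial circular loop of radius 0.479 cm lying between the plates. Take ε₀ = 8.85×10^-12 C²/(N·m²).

I_d = ε₀ dΦ_E/dt = ε₀ πR² (dE/dt) = (8.85×10^-12)(1.720×10^-3)(7.02×10^9) = 1.069×10^-4 A through the full plate area.
Since J_d is uniform, the enclosed fraction is (r/R)² = 0.04190, giving I_d,enc = 4.48×10^-6 A.

4.48×10^-6 A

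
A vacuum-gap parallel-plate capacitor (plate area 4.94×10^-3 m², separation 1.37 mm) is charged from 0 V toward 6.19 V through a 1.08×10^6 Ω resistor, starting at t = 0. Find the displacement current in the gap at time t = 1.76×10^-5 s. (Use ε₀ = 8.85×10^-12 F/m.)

3.44×10^-6 A

C = ε₀A/d = (8.85×10^-12)(4.94×10^-3)/(1.37×10^-3) = 3.191×10^-11 F, so τ = RC = 3.446×10^-5 s.
The conduction current is I(t) = (V₀/R) e^(−t/τ), and the displacement current between the plates equals it.
t/τ = 0.5107; I_d = (6.19/1.08×10^6) · e^(−0.5107) = (5.731×10^-6)(0.6001) = 3.44×10^-6 A.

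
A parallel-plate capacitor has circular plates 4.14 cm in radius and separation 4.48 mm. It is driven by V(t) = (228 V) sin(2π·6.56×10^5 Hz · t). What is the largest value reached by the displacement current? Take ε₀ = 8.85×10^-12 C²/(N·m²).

0.0100 A

(dE/dt)_max = V₀ω/d = 2.098×10^11 V/(m·s); ω = 2πf = 4.122×10^6 rad/s.
I_d,max = ε₀ A (dE/dt)_max = (8.85×10^-12)(5.385×10^-3)(2.098×10^11) = 0.0100 A.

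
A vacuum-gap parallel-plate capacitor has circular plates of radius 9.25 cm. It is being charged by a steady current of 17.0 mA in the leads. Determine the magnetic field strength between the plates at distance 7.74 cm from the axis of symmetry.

By continuity the displacement current in the gap matches the conduction current: I_d = 0.0170 A.
For r < R the Ampère–Maxwell law gives B(2πr) = μ₀ I_d (r²/R²), so B = μ₀ I_d r/(2πR²) = (4π×10^-7)(0.0170)(0.0774)/(2π·0.0925²) = 3.08×10^-8 T.

3.08×10^-8 T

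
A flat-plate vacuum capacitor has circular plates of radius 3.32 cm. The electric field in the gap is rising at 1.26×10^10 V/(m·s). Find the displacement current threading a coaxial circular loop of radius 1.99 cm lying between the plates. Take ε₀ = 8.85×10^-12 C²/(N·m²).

I_d = ε₀ dΦ_E/dt = ε₀ πR² (dE/dt) = (8.85×10^-12)(3.463×10^-3)(1.26×10^10) = 3.862×10^-4 A through the full plate area.
Since J_d is uniform, the enclosed fraction is (r/R)² = 0.3593, giving I_d,enc = 1.39×10^-4 A.

1.39×10^-4 A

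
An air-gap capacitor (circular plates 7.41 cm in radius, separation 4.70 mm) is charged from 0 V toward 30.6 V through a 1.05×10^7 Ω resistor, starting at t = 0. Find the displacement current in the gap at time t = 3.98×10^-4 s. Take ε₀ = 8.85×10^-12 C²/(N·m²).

9.07×10^-7 A

C = ε₀A/d = (8.85×10^-12)(0.01725)/(4.70×10^-3) = 3.248×10^-11 F and τ = RC = 3.410×10^-4 s. I_d in the gap equals the RC charging current.
I_d(t) = (V₀/R) e^(−t/τ) = 2.914×10^-6 · e^(−1.167) = 9.07×10^-7 A.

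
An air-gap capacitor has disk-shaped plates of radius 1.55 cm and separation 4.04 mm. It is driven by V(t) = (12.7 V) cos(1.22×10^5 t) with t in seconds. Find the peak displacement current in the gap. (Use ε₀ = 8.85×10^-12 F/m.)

2.56×10^-6 A

C = ε₀A/d = (8.85×10^-12)(7.548×10^-4)/(4.04×10^-3) = 1.653×10^-12 F; ω = 1.22×10^5 rad/s.
I_d = C dV/dt, so |I_d|_max = C V₀ ω = (1.653×10^-12)(12.7)(1.22×10^5) = 2.56×10^-6 A.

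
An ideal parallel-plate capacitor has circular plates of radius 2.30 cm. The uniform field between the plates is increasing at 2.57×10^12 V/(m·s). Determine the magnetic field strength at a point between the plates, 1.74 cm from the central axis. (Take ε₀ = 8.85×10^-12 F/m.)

2.49×10^-7 T

Total displacement current: I_d = ε₀(πR²)(dE/dt) = (8.85×10^-12)(1.662×10^-3)(2.57×10^12) = 0.03780 A.
∮B·dl = μ₀ I_d,enc with I_d,enc = I_d r²/R² = 0.02163 A; so B = μ₀ I_d,enc/(2πr) = 2.49×10^-7 T.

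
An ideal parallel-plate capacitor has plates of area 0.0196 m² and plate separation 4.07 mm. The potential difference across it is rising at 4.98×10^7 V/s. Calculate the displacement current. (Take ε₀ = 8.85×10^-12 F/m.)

C = ε₀A/d = (8.85×10^-12)(0.0196)/(4.07×10^-3) = 4.262×10^-11 F.
I_d = C dV/dt = (4.262×10^-11)(4.98×10^7) = 2.12×10^-3 A.

2.12×10^-3 A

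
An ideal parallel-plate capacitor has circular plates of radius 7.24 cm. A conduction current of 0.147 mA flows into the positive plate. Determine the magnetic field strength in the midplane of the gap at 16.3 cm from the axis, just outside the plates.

Between the plates the displacement current equals the wire current: I_d = 0.147 mA = 1.47×10^-4 A.
For r ≥ R the full I_d is enclosed: B = μ₀ I_d/(2πr) = (4π×10^-7)(1.47×10^-4)/(2π·0.163) = 1.80×10^-10 T.

1.80×10^-10 T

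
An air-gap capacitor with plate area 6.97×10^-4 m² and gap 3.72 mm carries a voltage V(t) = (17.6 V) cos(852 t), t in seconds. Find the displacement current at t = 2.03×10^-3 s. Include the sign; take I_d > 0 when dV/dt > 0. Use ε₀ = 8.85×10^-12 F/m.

-2.46×10^-8 A

dV/dt = (17.6)(852)·−sin(1.72956) = -1.481×10^4 V/s.
I_d = C dV/dt with C = ε₀A/d = (8.85×10^-12)(6.97×10^-4)/(3.72×10^-3) = 1.658×10^-12 F, so I_d = (1.658×10^-12)(-1.481×10^4) = -2.46×10^-8 A.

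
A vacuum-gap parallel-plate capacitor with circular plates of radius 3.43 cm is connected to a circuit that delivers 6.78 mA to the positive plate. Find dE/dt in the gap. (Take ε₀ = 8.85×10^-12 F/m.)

2.07×10^11 V/(m·s)

Charge continuity gives I_d = I = 6.78×10^-3 A between the plates.
Then dE/dt = I_d/(ε₀A) = 2.07×10^11 V/(m·s).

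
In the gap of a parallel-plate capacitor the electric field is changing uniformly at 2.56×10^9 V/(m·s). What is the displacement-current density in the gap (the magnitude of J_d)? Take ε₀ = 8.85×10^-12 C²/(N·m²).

J_d = ε₀ dE/dt = (8.85×10^-12)(2.56×10^9) = 0.0227 A/m².

0.0227 A/m²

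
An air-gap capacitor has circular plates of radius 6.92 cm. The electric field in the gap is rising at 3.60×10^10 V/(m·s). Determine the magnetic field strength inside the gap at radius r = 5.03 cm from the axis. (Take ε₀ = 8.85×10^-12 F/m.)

Total displacement current: I_d = ε₀(πR²)(dE/dt) = (8.85×10^-12)(0.01504)(3.60×10^10) = 4.792×10^-3 A.
An Ampèrian loop of radius r encloses a fraction (r/R)² of I_d. Then B·2πr = μ₀ I_d (r/R)², giving B = μ₀ I_d r/(2πR²) = 1.01×10^-8 T.

1.01×10^-8 T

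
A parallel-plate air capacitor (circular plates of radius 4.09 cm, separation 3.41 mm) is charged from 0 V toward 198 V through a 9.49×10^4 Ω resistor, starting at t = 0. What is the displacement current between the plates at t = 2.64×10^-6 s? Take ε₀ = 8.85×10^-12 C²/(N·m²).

2.71×10^-4 A

C = ε₀A/d = (8.85×10^-12)(5.255×10^-3)/(3.41×10^-3) = 1.364×10^-11 F, so τ = RC = 1.294×10^-6 s.
The conduction current is I(t) = (V₀/R) e^(−t/τ), and the displacement current between the plates equals it.
t/τ = 2.040; I_d = (198/9.49×10^4) · e^(−2.040) = (2.086×10^-3)(0.1300) = 2.71×10^-4 A.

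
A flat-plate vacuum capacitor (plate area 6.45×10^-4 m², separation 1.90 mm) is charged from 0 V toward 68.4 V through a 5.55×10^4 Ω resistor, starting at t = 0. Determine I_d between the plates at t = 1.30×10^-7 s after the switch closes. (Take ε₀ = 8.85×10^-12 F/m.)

5.65×10^-4 A

C = ε₀A/d = (8.85×10^-12)(6.45×10^-4)/(1.90×10^-3) = 3.004×10^-12 F, so τ = RC = 1.667×10^-7 s.
The conduction current is I(t) = (V₀/R) e^(−t/τ), and the displacement current between the plates equals it.
t/τ = 0.7798; I_d = (68.4/5.55×10^4) · e^(−0.7798) = (1.232×10^-3)(0.4585) = 5.65×10^-4 A.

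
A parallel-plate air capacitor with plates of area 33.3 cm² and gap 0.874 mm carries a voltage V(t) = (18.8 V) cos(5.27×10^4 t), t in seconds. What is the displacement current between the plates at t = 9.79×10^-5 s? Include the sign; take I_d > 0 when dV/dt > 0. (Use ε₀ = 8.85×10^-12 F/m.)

C = ε₀A/d = (8.85×10^-12)(3.33×10^-3)/(8.74×10^-4) = 3.372×10^-11 F. dV/dt = V₀ω·−sin(ωt); at ωt = 5.15933 rad this factor is 0.9018.
I_d = C dV/dt = (3.372×10^-11)(18.8)(5.27×10^4)(0.9018) = 3.01×10^-5 A.

3.01×10^-5 A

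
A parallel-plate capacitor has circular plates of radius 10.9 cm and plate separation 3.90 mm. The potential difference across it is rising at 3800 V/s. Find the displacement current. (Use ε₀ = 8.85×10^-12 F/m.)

3.22×10^-7 A

The displacement current equals the charging current C dV/dt. With C = ε₀A/d = (8.85×10^-12)(0.03733)/(3.90×10^-3) = 8.471×10^-11 F, I_d = (8.471×10^-11)(3800) = 3.22×10^-7 A.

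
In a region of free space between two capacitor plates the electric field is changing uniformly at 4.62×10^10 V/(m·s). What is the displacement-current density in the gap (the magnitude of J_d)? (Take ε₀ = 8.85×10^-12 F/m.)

0.409 A/m²

The displacement-current density is ε₀ ∂E/∂t = (8.85×10^-12)(4.62×10^10) = 0.409 A/m².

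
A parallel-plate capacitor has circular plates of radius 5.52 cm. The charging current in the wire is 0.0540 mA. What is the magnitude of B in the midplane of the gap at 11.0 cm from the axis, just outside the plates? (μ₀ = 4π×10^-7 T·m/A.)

No conduction current crosses the gap, so I_d there equals the 5.40×10^-5 A in the leads.
With r > R the enclosed displacement current is the full I_d; B = μ₀ I_d / (2πr) = 9.82×10^-11 T.

9.82×10^-11 T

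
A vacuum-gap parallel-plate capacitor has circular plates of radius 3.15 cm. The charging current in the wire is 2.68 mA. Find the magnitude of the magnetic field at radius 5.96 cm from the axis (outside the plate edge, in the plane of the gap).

By continuity the displacement current in the gap matches the conduction current: I_d = 2.68×10^-3 A.
Outside the plates the loop encloses all of I_d, so B·2πr = μ₀ I_d and B = 8.99×10^-9 T.

8.99×10^-9 T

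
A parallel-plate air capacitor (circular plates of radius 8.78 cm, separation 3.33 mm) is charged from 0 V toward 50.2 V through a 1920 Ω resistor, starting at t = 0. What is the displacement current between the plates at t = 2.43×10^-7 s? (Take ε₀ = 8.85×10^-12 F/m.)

3.66×10^-3 A

With C = ε₀A/d = (8.85×10^-12)(0.02422)/(3.33×10^-3) = 6.437×10^-11 F, the time constant is τ = RC = 1.236×10^-7 s, so t/τ = 1.966 and e^(−t/τ) = 0.1400.
I_d = I_cond = (V₀/R) e^(−t/τ) = (0.02615)(0.1400) = 3.66×10^-3 A.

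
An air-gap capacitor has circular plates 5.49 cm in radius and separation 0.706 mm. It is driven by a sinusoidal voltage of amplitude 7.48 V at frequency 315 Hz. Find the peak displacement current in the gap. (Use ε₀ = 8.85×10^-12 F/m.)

The displacement current equals the conduction current C dV/dt, which peaks at C V₀ ω.
With C = ε₀A/d = (8.85×10^-12)(9.469×10^-3)/(7.06×10^-4) = 1.187×10^-10 F and ω = 2πf = 1979 rad/s, I_d,max = (1.187×10^-10)(7.48)(1979) = 1.76×10^-6 A.

1.76×10^-6 A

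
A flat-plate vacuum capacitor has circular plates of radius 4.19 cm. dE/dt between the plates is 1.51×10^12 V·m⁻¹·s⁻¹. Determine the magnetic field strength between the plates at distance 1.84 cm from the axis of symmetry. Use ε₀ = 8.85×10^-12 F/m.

1.54×10^-7 T

Through the whole plate area (πR² = 5.515×10^-3 m²), I_d = ε₀ πR² dE/dt = 0.07370 A.
For r < R the Ampère–Maxwell law gives B(2πr) = μ₀ I_d (r²/R²), so B = μ₀ I_d r/(2πR²) = (4π×10^-7)(0.07370)(0.0184)/(2π·0.0419²) = 1.54×10^-7 T.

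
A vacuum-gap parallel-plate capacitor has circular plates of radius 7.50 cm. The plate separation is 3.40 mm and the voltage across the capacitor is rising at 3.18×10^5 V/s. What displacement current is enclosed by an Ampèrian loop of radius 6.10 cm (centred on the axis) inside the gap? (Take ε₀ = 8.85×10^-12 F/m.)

9.68×10^-6 A

dE/dt = (dV/dt)/d = 9.353×10^7 V/(m·s); I_d = ε₀(πR²)(dE/dt) = (8.85×10^-12)(0.01767)(9.353×10^7) = 1.463×10^-5 A.
Through an area πr² the displacement current is I_d·(πr²/πR²) = I_d (r/R)² = 9.68×10^-6 A.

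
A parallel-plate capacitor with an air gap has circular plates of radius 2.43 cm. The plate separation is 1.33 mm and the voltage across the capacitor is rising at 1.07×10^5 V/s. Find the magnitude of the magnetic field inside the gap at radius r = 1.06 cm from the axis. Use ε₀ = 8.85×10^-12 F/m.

4.74×10^-12 T

dE/dt = (dV/dt)/d = 8.045×10^7 V/(m·s); I_d = ε₀(πR²)(dE/dt) = (8.85×10^-12)(1.855×10^-3)(8.045×10^7) = 1.321×10^-6 A.
∮B·dl = μ₀ I_d,enc with I_d,enc = I_d r²/R² = 2.514×10^-7 A; so B = μ₀ I_d,enc/(2πr) = 4.74×10^-12 T.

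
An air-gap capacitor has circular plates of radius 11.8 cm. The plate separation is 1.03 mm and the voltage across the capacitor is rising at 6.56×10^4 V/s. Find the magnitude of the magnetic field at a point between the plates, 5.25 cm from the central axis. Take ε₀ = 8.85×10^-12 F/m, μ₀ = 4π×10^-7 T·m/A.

dE/dt = (dV/dt)/d = 6.369×10^7 V/(m·s); I_d = ε₀(πR²)(dE/dt) = (8.85×10^-12)(0.04374)(6.369×10^7) = 2.465×10^-5 A.
∮B·dl = μ₀ I_d,enc with I_d,enc = I_d r²/R² = 4.879×10^-6 A; so B = μ₀ I_d,enc/(2πr) = 1.86×10^-11 T.

1.86×10^-11 T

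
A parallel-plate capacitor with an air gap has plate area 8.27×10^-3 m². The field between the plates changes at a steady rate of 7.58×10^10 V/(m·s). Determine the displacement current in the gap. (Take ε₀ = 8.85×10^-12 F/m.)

The displacement current is ε₀ times dΦ_E/dt = ε₀ A dE/dt = (8.85×10^-12)(8.27×10^-3)(7.58×10^10) = 5.55×10^-3 A.

5.55×10^-3 A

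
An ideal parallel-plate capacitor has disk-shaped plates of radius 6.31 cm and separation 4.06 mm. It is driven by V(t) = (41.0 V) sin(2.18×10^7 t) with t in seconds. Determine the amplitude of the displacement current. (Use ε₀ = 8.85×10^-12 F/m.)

0.0244 A

(dE/dt)_max = V₀ω/d = 2.201×10^11 V/(m·s); ω = 2.18×10^7 rad/s.
I_d,max = ε₀ A (dE/dt)_max = (8.85×10^-12)(0.01251)(2.201×10^11) = 0.0244 A.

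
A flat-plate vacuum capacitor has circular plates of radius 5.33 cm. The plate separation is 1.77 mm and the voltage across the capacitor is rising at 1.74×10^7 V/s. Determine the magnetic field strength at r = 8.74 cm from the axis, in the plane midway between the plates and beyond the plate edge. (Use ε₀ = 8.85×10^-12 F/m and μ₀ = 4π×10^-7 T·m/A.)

I_d = C dV/dt with C = ε₀πR²/d = 4.463×10^-11 F, so I_d = (4.463×10^-11)(1.74×10^7) = 7.766×10^-4 A.
With r > R the enclosed displacement current is the full I_d; B = μ₀ I_d / (2πr) = 1.78×10^-9 T.

1.78×10^-9 T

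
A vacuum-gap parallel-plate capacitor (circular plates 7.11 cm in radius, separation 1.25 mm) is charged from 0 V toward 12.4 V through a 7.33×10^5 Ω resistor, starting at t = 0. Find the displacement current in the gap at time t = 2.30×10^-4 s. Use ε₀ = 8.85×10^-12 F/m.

1.04×10^-6 A

With C = ε₀A/d = (8.85×10^-12)(0.01588)/(1.25×10^-3) = 1.124×10^-10 F, the time constant is τ = RC = 8.239×10^-5 s, so t/τ = 2.792 and e^(−t/τ) = 0.06130.
I_d = I_cond = (V₀/R) e^(−t/τ) = (1.692×10^-5)(0.06130) = 1.04×10^-6 A.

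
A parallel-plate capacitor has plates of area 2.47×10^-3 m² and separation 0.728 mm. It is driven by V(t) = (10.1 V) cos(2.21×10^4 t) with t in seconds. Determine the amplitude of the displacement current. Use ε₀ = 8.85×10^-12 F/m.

6.70×10^-6 A

(dE/dt)_max = V₀ω/d = 3.066×10^8 V/(m·s); ω = 2.21×10^4 rad/s.
I_d,max = ε₀ A (dE/dt)_max = (8.85×10^-12)(2.47×10^-3)(3.066×10^8) = 6.70×10^-6 A.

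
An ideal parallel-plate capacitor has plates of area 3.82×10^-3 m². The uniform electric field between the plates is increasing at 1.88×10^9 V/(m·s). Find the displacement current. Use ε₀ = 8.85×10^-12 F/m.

6.36×10^-5 A

With a uniform field, Φ_E = EA, so I_d = ε₀ A dE/dt = 6.36×10^-5 A.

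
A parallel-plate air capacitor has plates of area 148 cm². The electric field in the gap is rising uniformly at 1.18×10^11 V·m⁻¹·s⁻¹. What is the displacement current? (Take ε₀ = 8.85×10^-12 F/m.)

I_d = ε₀ A (dE/dt) = (8.85×10^-12)(0.0148 m²)(1.18×10^11) = 0.0155 A.

0.0155 A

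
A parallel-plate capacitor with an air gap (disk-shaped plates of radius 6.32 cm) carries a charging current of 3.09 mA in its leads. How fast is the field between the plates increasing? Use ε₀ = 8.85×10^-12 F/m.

2.78×10^10 V/(m·s)

Charge continuity gives I_d = I = 3.09×10^-3 A between the plates.
Inverting I_d = ε₀ A dE/dt gives dE/dt = 3.09×10^-3 / (8.85×10^-12 · 0.01255) = 2.78×10^10 V/(m·s).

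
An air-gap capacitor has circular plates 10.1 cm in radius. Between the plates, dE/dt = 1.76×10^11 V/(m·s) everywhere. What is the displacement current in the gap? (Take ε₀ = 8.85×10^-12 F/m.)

0.0499 A

With a uniform field, Φ_E = EA, so I_d = ε₀ A dE/dt = 0.0499 A.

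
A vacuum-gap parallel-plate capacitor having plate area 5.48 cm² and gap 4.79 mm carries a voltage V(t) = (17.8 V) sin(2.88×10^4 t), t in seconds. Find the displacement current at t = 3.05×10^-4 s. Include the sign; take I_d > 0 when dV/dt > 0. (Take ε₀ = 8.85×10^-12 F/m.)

-4.16×10^-7 A

dV/dt = (17.8)(2.88×10^4)·cos(8.784) = -4.109×10^5 V/s.
I_d = C dV/dt with C = ε₀A/d = (8.85×10^-12)(5.48×10^-4)/(4.79×10^-3) = 1.012×10^-12 F, so I_d = (1.012×10^-12)(-4.109×10^5) = -4.16×10^-7 A.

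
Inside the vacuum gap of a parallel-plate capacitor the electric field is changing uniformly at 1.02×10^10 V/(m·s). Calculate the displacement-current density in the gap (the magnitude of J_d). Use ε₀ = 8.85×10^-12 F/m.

0.0903 A/m²

The displacement-current density is ε₀ ∂E/∂t = (8.85×10^-12)(1.02×10^10) = 0.0903 A/m².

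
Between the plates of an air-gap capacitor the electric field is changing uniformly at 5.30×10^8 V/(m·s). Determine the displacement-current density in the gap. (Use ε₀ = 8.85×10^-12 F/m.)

J_d = ε₀ dE/dt = (8.85×10^-12)(5.30×10^8) = 4.69×10^-3 A/m².

4.69×10^-3 A/m²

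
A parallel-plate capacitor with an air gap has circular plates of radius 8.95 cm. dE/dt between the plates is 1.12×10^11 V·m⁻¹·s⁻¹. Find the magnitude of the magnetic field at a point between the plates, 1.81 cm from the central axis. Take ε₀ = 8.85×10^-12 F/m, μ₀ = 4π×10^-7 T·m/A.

I_d = ε₀ dΦ_E/dt = ε₀ πR² (dE/dt) = (8.85×10^-12)(0.02516)(1.12×10^11) = 0.02494 A through the full plate area.
∮B·dl = μ₀ I_d,enc with I_d,enc = I_d r²/R² = 1.020×10^-3 A; so B = μ₀ I_d,enc/(2πr) = 1.13×10^-8 T.

1.13×10^-8 T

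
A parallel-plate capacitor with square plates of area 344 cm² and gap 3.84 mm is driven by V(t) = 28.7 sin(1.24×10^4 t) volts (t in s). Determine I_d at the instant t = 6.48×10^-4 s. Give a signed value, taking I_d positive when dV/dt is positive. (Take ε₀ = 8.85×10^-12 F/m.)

dV/dt = (28.7)(1.24×10^4)·cos(8.0352) = -6.414×10^4 V/s.
I_d = C dV/dt with C = ε₀A/d = (8.85×10^-12)(0.0344)/(3.84×10^-3) = 7.928×10^-11 F, so I_d = (7.928×10^-11)(-6.414×10^4) = -5.09×10^-6 A.

-5.09×10^-6 A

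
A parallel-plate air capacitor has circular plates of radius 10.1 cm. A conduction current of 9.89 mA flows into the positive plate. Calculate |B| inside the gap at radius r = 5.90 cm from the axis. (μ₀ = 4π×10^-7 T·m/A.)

1.14×10^-8 T

No conduction current crosses the gap, so I_d there equals the 9.89×10^-3 A in the leads.
An Ampèrian loop of radius r encloses a fraction (r/R)² of I_d. Then B·2πr = μ₀ I_d (r/R)², giving B = μ₀ I_d r/(2πR²) = 1.14×10^-8 T.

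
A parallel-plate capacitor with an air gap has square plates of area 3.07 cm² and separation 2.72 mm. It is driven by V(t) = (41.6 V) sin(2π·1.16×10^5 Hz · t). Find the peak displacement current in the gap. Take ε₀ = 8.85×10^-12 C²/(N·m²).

3.03×10^-5 A

(dE/dt)_max = V₀ω/d = 1.115×10^10 V/(m·s); ω = 2πf = 7.288×10^5 rad/s.
I_d,max = ε₀ A (dE/dt)_max = (8.85×10^-12)(3.07×10^-4)(1.115×10^10) = 3.03×10^-5 A.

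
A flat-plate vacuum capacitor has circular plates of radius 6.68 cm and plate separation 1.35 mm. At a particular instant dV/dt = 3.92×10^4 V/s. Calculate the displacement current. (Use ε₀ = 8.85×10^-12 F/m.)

3.60×10^-6 A

The field between the plates is E = V/d, so dE/dt = (3.92×10^4)/(1.35×10^-3 m) = 2.904×10^7 V/(m·s).
I_d = ε₀ A (dE/dt) = (8.85×10^-12)(0.01402)(2.904×10^7) = 3.60×10^-6 A.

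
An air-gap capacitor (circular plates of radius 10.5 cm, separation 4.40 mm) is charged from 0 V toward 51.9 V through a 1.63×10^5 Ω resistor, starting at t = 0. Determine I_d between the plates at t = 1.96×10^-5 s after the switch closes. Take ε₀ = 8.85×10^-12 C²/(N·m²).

5.67×10^-5 A

C = ε₀A/d = (8.85×10^-12)(0.03464)/(4.40×10^-3) = 6.967×10^-11 F and τ = RC = 1.136×10^-5 s. I_d in the gap equals the RC charging current.
I_d(t) = (V₀/R) e^(−t/τ) = 3.184×10^-4 · e^(−1.725) = 5.67×10^-5 A.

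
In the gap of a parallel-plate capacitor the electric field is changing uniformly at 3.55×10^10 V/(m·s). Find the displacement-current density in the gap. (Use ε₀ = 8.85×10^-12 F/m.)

J_d = ε₀ dE/dt = (8.85×10^-12)(3.55×10^10) = 0.314 A/m².

0.314 A/m²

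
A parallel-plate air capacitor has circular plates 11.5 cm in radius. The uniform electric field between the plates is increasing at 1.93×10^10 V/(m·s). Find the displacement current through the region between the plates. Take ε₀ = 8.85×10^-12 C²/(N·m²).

The displacement current is ε₀ times dΦ_E/dt = ε₀ A dE/dt = (8.85×10^-12)(0.04155)(1.93×10^10) = 7.10×10^-3 A.

7.10×10^-3 A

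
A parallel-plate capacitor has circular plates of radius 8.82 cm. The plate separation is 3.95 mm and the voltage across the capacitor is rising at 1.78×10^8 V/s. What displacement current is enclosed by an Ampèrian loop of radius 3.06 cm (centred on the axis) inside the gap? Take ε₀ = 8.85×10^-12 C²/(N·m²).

1.17×10^-3 A

I_d = C dV/dt with C = ε₀πR²/d = 5.476×10^-11 F, so I_d = (5.476×10^-11)(1.78×10^8) = 9.747×10^-3 A.
Since J_d is uniform, the enclosed fraction is (r/R)² = 0.1204, giving I_d,enc = 1.17×10^-3 A.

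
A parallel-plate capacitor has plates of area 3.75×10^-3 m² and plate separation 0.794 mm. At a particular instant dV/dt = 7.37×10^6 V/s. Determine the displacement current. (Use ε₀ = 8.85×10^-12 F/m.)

3.08×10^-4 A

E = V/d so dE/dt = (dV/dt)/d = 9.282×10^9 V/(m·s), and I_d = ε₀ A dE/dt = (8.85×10^-12)(3.75×10^-3)(9.282×10^9) = 3.08×10^-4 A.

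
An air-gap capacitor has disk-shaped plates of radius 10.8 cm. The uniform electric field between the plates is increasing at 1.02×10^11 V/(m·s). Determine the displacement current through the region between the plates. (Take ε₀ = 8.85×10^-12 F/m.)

0.0331 A

I_d = ε₀ A (dE/dt) = (8.85×10^-12)(0.03664 m²)(1.02×10^11) = 0.0331 A.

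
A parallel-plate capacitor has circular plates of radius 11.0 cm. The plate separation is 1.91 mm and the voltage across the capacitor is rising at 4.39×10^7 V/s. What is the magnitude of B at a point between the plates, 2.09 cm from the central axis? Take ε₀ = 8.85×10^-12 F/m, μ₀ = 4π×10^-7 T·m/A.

2.67×10^-9 T

dE/dt = (dV/dt)/d = 2.298×10^10 V/(m·s); I_d = ε₀(πR²)(dE/dt) = (8.85×10^-12)(0.03801)(2.298×10^10) = 7.730×10^-3 A.
An Ampèrian loop of radius r encloses a fraction (r/R)² of I_d. Then B·2πr = μ₀ I_d (r/R)², giving B = μ₀ I_d r/(2πR²) = 2.67×10^-9 T.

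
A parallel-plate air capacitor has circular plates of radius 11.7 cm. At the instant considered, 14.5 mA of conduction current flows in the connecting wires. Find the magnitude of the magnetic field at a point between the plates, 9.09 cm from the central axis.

Between the plates the displacement current equals the wire current: I_d = 14.5 mA = 0.0145 A.
For r < R the Ampère–Maxwell law gives B(2πr) = μ₀ I_d (r²/R²), so B = μ₀ I_d r/(2πR²) = (4π×10^-7)(0.0145)(0.0909)/(2π·0.117²) = 1.93×10^-8 T.

1.93×10^-8 T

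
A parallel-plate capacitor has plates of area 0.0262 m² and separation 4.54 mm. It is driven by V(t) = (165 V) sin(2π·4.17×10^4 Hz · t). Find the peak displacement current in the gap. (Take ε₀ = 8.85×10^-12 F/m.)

The displacement current equals the conduction current C dV/dt, which peaks at C V₀ ω.
With C = ε₀A/d = (8.85×10^-12)(0.0262)/(4.54×10^-3) = 5.107×10^-11 F and ω = 2πf = 2.620×10^5 rad/s, I_d,max = (5.107×10^-11)(165)(2.620×10^5) = 2.21×10^-3 A.

2.21×10^-3 A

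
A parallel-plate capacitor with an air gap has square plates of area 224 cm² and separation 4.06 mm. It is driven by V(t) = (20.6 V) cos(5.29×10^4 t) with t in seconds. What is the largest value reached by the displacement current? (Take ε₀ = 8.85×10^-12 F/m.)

5.32×10^-5 A

The displacement current equals the conduction current C dV/dt, which peaks at C V₀ ω.
With C = ε₀A/d = (8.85×10^-12)(0.0224)/(4.06×10^-3) = 4.883×10^-11 F and ω = 5.29×10^4 rad/s, I_d,max = (4.883×10^-11)(20.6)(5.29×10^4) = 5.32×10^-5 A.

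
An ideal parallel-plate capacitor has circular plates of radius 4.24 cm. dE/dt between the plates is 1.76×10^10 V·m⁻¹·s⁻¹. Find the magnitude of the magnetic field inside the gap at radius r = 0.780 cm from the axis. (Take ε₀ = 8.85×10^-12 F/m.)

Through the whole plate area (πR² = 5.648×10^-3 m²), I_d = ε₀ πR² dE/dt = 8.797×10^-4 A.
For r < R the Ampère–Maxwell law gives B(2πr) = μ₀ I_d (r²/R²), so B = μ₀ I_d r/(2πR²) = (4π×10^-7)(8.797×10^-4)(7.80×10^-3)/(2π·0.0424²) = 7.63×10^-10 T.

7.63×10^-10 T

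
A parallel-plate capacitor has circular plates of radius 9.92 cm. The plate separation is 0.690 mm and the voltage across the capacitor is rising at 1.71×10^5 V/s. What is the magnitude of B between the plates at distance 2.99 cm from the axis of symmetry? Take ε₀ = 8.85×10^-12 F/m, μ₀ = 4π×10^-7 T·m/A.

4.12×10^-11 T

I_d = C dV/dt with C = ε₀πR²/d = 3.966×10^-10 F, so I_d = (3.966×10^-10)(1.71×10^5) = 6.782×10^-5 A.
∮B·dl = μ₀ I_d,enc with I_d,enc = I_d r²/R² = 6.161×10^-6 A; so B = μ₀ I_d,enc/(2πr) = 4.12×10^-11 T.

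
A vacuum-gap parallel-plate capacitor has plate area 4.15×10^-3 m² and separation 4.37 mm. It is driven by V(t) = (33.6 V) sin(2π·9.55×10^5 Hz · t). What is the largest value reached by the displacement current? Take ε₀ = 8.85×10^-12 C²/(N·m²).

C = ε₀A/d = (8.85×10^-12)(4.15×10^-3)/(4.37×10^-3) = 8.404×10^-12 F; ω = 2πf = 6.000×10^6 rad/s.
I_d = C dV/dt, so |I_d|_max = C V₀ ω = (8.404×10^-12)(33.6)(6.000×10^6) = 1.69×10^-3 A.

1.69×10^-3 A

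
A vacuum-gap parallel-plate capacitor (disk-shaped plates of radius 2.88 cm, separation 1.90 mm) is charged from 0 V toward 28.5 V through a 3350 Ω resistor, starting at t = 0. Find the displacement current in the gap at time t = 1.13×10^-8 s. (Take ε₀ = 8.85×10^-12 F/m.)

With C = ε₀A/d = (8.85×10^-12)(2.606×10^-3)/(1.90×10^-3) = 1.214×10^-11 F, the time constant is τ = RC = 4.067×10^-8 s, so t/τ = 0.2778 and e^(−t/τ) = 0.7574.
I_d = I_cond = (V₀/R) e^(−t/τ) = (8.507×10^-3)(0.7574) = 6.44×10^-3 A.

6.44×10^-3 A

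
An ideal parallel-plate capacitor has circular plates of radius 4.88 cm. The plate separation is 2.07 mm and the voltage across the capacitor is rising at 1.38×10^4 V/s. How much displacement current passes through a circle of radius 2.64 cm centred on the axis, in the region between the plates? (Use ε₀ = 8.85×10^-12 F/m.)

With E = V/d, dE/dt = 6.667×10^6 V/(m·s) and πR² = 7.482×10^-3 m², giving I_d = ε₀ πR² dE/dt = 4.415×10^-7 A.
Since J_d is uniform, the enclosed fraction is (r/R)² = 0.2927, giving I_d,enc = 1.29×10^-7 A.

1.29×10^-7 A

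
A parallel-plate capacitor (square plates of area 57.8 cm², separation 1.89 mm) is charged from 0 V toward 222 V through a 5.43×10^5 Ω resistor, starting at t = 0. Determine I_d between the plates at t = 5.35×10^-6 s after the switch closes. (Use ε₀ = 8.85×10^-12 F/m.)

2.84×10^-4 A

With C = ε₀A/d = (8.85×10^-12)(5.78×10^-3)/(1.89×10^-3) = 2.707×10^-11 F, the time constant is τ = RC = 1.470×10^-5 s, so t/τ = 0.3639 and e^(−t/τ) = 0.6950.
I_d = I_cond = (V₀/R) e^(−t/τ) = (4.088×10^-4)(0.6950) = 2.84×10^-4 A.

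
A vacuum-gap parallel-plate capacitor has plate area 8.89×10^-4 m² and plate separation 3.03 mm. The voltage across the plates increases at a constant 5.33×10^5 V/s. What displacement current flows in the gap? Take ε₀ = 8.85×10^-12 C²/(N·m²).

1.38×10^-6 A

The displacement current equals the charging current C dV/dt. With C = ε₀A/d = (8.85×10^-12)(8.89×10^-4)/(3.03×10^-3) = 2.597×10^-12 F, I_d = (2.597×10^-12)(5.33×10^5) = 1.38×10^-6 A.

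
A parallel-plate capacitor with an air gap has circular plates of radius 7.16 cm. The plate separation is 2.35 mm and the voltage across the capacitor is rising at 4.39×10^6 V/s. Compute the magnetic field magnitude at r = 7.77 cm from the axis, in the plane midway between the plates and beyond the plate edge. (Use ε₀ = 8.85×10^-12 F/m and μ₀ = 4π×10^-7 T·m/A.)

6.85×10^-10 T

I_d = C dV/dt with C = ε₀πR²/d = 6.067×10^-11 F, so I_d = (6.067×10^-11)(4.39×10^6) = 2.663×10^-4 A.
For r ≥ R the full I_d is enclosed: B = μ₀ I_d/(2πr) = (4π×10^-7)(2.663×10^-4)/(2π·0.0777) = 6.85×10^-10 T.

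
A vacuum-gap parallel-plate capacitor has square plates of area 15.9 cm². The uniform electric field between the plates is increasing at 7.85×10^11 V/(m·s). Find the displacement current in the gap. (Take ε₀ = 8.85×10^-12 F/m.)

0.0110 A

I_d = ε₀ A (dE/dt) = (8.85×10^-12)(1.59×10^-3 m²)(7.85×10^11) = 0.0110 A.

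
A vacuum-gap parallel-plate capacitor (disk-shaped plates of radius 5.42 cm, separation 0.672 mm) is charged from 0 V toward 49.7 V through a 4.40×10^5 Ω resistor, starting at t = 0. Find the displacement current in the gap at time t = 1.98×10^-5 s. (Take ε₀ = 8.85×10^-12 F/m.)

7.80×10^-5 A

C = ε₀A/d = (8.85×10^-12)(9.229×10^-3)/(6.72×10^-4) = 1.215×10^-10 F, so τ = RC = 5.346×10^-5 s.
The conduction current is I(t) = (V₀/R) e^(−t/τ), and the displacement current between the plates equals it.
t/τ = 0.3704; I_d = (49.7/4.40×10^5) · e^(−0.3704) = (1.130×10^-4)(0.6905) = 7.80×10^-5 A.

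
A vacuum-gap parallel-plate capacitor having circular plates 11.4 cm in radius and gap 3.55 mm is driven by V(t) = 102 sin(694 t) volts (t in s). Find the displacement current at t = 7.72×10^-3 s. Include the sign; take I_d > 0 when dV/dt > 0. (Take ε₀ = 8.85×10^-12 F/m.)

4.33×10^-6 A

dV/dt = (102)(694)·cos(5.35768) = 4.257×10^4 V/s.
I_d = C dV/dt with C = ε₀A/d = (8.85×10^-12)(0.04083)/(3.55×10^-3) = 1.018×10^-10 F, so I_d = (1.018×10^-10)(4.257×10^4) = 4.33×10^-6 A.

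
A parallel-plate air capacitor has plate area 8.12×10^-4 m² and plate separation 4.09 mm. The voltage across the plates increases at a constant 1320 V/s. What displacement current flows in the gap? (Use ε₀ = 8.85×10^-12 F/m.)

The displacement current equals the charging current C dV/dt. With C = ε₀A/d = (8.85×10^-12)(8.12×10^-4)/(4.09×10^-3) = 1.757×10^-12 F, I_d = (1.757×10^-12)(1320) = 2.32×10^-9 A.

2.32×10^-9 A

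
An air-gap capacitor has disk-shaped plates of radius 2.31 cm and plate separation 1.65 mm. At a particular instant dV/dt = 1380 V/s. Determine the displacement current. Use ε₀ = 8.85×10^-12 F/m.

1.24×10^-8 A

The field between the plates is E = V/d, so dE/dt = (1380)/(1.65×10^-3 m) = 8.364×10^5 V/(m·s).
I_d = ε₀ A (dE/dt) = (8.85×10^-12)(1.676×10^-3)(8.364×10^5) = 1.24×10^-8 A.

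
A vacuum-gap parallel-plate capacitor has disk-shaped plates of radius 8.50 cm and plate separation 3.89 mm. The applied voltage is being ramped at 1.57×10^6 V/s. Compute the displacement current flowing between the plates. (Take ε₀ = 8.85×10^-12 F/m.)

8.11×10^-5 A

E = V/d so dE/dt = (dV/dt)/d = 4.036×10^8 V/(m·s), and I_d = ε₀ A dE/dt = (8.85×10^-12)(0.02270)(4.036×10^8) = 8.11×10^-5 A.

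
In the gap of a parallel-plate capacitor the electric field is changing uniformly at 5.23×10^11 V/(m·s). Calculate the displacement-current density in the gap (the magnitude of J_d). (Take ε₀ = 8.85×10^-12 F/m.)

4.63 A/m²

The displacement-current density is ε₀ ∂E/∂t = (8.85×10^-12)(5.23×10^11) = 4.63 A/m².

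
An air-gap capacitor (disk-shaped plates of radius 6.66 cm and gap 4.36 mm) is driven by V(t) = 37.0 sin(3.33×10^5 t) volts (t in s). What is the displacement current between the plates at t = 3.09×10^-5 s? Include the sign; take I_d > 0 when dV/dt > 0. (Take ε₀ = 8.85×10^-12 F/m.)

-2.26×10^-4 A

dE/dt = (V₀ω/d)·cos(ωt) with ωt = 10.2897 rad: (37.0)(3.33×10^5)(-0.6487)/(4.36×10^-3) = -1.833×10^9 V/(m·s).
I_d = ε₀ A dE/dt = (8.85×10^-12)(0.01393)(-1.833×10^9) = -2.26×10^-4 A.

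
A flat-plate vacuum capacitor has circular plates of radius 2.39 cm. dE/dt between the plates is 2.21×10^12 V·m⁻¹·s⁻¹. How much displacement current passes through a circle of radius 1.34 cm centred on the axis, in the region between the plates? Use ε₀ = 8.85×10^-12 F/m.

0.0110 A

Through the whole plate area (πR² = 1.795×10^-3 m²), I_d = ε₀ πR² dE/dt = 0.03511 A.
Through an area πr² the displacement current is I_d·(πr²/πR²) = I_d (r/R)² = 0.0110 A.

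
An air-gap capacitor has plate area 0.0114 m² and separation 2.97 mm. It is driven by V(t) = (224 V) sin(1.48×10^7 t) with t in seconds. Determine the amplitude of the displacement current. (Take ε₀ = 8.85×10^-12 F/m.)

(dE/dt)_max = V₀ω/d = 1.116×10^12 V/(m·s); ω = 1.48×10^7 rad/s.
I_d,max = ε₀ A (dE/dt)_max = (8.85×10^-12)(0.0114)(1.116×10^12) = 0.113 A.

0.113 A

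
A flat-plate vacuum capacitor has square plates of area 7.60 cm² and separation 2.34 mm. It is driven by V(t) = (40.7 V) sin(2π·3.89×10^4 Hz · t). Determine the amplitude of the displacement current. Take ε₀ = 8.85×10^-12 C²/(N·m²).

2.86×10^-5 A

C = ε₀A/d = (8.85×10^-12)(7.60×10^-4)/(2.34×10^-3) = 2.874×10^-12 F; ω = 2πf = 2.444×10^5 rad/s.
I_d = C dV/dt, so |I_d|_max = C V₀ ω = (2.874×10^-12)(40.7)(2.444×10^5) = 2.86×10^-5 A.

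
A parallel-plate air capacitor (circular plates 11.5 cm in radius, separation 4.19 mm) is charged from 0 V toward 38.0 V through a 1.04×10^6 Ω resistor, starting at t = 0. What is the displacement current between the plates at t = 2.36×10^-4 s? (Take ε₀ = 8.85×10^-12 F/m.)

C = ε₀A/d = (8.85×10^-12)(0.04155)/(4.19×10^-3) = 8.776×10^-11 F, so τ = RC = 9.127×10^-5 s.
The conduction current is I(t) = (V₀/R) e^(−t/τ), and the displacement current between the plates equals it.
t/τ = 2.586; I_d = (38.0/1.04×10^6) · e^(−2.586) = (3.654×10^-5)(0.07532) = 2.75×10^-6 A.

2.75×10^-6 A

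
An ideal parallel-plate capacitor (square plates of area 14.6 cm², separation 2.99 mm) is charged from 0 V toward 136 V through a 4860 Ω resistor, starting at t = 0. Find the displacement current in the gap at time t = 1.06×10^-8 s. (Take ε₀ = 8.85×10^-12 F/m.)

C = ε₀A/d = (8.85×10^-12)(1.46×10^-3)/(2.99×10^-3) = 4.321×10^-12 F and τ = RC = 2.100×10^-8 s. I_d in the gap equals the RC charging current.
I_d(t) = (V₀/R) e^(−t/τ) = 0.02798 · e^(−0.5048) = 0.0169 A.

0.0169 A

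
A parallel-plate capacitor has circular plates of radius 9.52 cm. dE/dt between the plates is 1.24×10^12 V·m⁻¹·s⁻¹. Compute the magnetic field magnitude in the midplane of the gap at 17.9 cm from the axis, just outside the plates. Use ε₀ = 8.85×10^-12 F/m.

3.49×10^-7 T

Through the whole plate area (πR² = 0.02847 m²), I_d = ε₀ πR² dE/dt = 0.3124 A.
For r ≥ R the full I_d is enclosed: B = μ₀ I_d/(2πr) = (4π×10^-7)(0.3124)/(2π·0.179) = 3.49×10^-7 T.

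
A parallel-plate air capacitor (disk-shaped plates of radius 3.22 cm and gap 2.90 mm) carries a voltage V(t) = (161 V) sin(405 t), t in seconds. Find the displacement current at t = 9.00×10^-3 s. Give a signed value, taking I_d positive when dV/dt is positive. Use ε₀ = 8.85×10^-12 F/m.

-5.68×10^-7 A

C = ε₀A/d = (8.85×10^-12)(3.257×10^-3)/(2.90×10^-3) = 9.939×10^-12 F. dV/dt = V₀ω·cos(ωt); at ωt = 3.645 rad this factor is -0.8759.
I_d = C dV/dt = (9.939×10^-12)(161)(405)(-0.8759) = -5.68×10^-7 A.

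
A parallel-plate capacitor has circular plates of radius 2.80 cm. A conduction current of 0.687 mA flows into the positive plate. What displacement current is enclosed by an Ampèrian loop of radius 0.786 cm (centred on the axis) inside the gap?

No conduction current crosses the gap, so I_d there equals the 6.87×10^-4 A in the leads.
Since J_d is uniform, the enclosed fraction is (r/R)² = 0.07880, giving I_d,enc = 5.41×10^-5 A.

5.41×10^-5 A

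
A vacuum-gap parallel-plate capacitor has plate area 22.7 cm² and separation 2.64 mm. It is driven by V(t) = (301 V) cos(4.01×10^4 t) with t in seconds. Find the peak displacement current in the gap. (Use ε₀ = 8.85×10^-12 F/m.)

9.18×10^-5 A

(dE/dt)_max = V₀ω/d = 4.572×10^9 V/(m·s); ω = 4.01×10^4 rad/s.
I_d,max = ε₀ A (dE/dt)_max = (8.85×10^-12)(2.27×10^-3)(4.572×10^9) = 9.18×10^-5 A.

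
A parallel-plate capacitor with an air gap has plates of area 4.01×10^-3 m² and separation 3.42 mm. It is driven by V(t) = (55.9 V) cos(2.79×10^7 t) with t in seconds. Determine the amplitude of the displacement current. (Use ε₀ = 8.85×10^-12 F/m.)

(dE/dt)_max = V₀ω/d = 4.560×10^11 V/(m·s); ω = 2.79×10^7 rad/s.
I_d,max = ε₀ A (dE/dt)_max = (8.85×10^-12)(4.01×10^-3)(4.560×10^11) = 0.0162 A.

0.0162 A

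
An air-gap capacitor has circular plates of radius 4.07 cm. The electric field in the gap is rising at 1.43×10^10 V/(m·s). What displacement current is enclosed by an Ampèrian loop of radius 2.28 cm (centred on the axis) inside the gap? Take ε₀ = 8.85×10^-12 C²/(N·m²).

I_d = ε₀ dΦ_E/dt = ε₀ πR² (dE/dt) = (8.85×10^-12)(5.204×10^-3)(1.43×10^10) = 6.586×10^-4 A through the full plate area.
Through an area πr² the displacement current is I_d·(πr²/πR²) = I_d (r/R)² = 2.07×10^-4 A.

2.07×10^-4 A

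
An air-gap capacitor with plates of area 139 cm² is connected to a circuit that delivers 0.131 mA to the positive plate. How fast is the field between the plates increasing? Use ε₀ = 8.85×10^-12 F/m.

The displacement current between the plates equals the conduction current, I_d = 0.131 mA.
Then dE/dt = I_d/(ε₀A) = 1.06×10^9 V/(m·s).

1.06×10^9 V/(m·s)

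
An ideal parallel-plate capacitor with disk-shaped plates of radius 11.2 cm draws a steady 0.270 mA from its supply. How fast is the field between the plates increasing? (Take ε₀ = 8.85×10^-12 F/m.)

By continuity, I_d in the gap equals the 0.270 mA flowing in the wire.
Since I_d = ε₀ A dE/dt, dE/dt = I_d/(ε₀A) = (2.70×10^-4)/((8.85×10^-12)(0.03941)) = 7.74×10^8 V/(m·s).

7.74×10^8 V/(m·s)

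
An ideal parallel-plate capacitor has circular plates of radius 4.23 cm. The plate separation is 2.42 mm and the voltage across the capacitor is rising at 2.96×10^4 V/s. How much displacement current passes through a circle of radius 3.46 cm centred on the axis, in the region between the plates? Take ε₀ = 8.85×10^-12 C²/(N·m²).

4.07×10^-7 A

dE/dt = (dV/dt)/d = 1.223×10^7 V/(m·s); I_d = ε₀(πR²)(dE/dt) = (8.85×10^-12)(5.621×10^-3)(1.223×10^7) = 6.084×10^-7 A.
Since J_d is uniform, the enclosed fraction is (r/R)² = 0.6691, giving I_d,enc = 4.07×10^-7 A.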